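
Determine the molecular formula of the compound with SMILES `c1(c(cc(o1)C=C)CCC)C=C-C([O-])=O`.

C12H13O3-

Heavy atoms from the SMILES: 12 C, 3 O.
Implicit hydrogens by atom environment:
  3 × C: 2 H each → 6
  3 × C: 1 H each → 3
  3 × C (aromatic): no H
  1 × C: 3 H
  1 × C (aromatic): 1 H
  1 × C: no H
  1 × O (aromatic): no H
  1 × O: no H
  1 × O (charge -1): no H
  Total hydrogens = 13.
Net charge -1.
Molecular formula: C12H13O3-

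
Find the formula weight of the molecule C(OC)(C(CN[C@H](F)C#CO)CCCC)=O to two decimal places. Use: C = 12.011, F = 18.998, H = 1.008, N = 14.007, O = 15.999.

Molecular formula: C11H18FNO3.
M = 11×12.011 + 1×18.998 + 18×1.008 + 1×14.007 + 3×15.999 = 231.27 g/mol.

231.27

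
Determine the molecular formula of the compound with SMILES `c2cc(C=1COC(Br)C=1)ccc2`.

C10H9BrO

Heavy atoms from the SMILES: 1 Br, 10 C, 1 O.
Implicit hydrogens by atom environment:
  5 × C (aromatic): 1 H each → 5
  2 × C: 1 H each → 2
  1 × Br: no H
  1 × C: 2 H
  1 × C: no H
  1 × C (aromatic): no H
  1 × O: no H
  Total hydrogens = 9.
Molecular formula: C10H9BrO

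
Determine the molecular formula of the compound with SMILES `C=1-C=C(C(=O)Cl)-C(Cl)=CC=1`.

C7H4Cl2O

Heavy atoms from the SMILES: 7 C, 2 Cl, 1 O.
Implicit hydrogens by atom environment:
  4 × C (aromatic): 1 H each → 4
  2 × C (aromatic): no H
  2 × Cl: no H
  1 × C: no H
  1 × O: no H
  Total hydrogens = 4.
Molecular formula: C7H4Cl2O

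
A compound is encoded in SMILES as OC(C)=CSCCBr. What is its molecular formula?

Heavy atoms from the SMILES: 1 Br, 5 C, 1 O, 1 S.
Implicit hydrogens by atom environment:
  2 × C: 2 H each → 4
  1 × Br: no H
  1 × C: 3 H
  1 × C: 1 H
  1 × C: no H
  1 × O: 1 H
  1 × S: no H
  Total hydrogens = 9.
Molecular formula: C5H9BrOS

C5H9BrOS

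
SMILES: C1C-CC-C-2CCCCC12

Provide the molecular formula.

C10H18

Heavy atoms from the SMILES: 10 C.
Implicit hydrogens by atom environment:
  8 × C: 2 H each → 16
  2 × C: 1 H each → 2
  Total hydrogens = 18.
Molecular formula: C10H18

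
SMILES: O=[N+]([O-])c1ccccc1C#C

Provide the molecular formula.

C8H5NO2

Heavy atoms from the SMILES: 8 C, 1 N, 2 O.
Implicit hydrogens by atom environment:
  4 × C (aromatic): 1 H each → 4
  2 × C (aromatic): no H
  1 × C: 1 H
  1 × C: no H
  1 × N (charge +1): no H
  1 × O: no H
  1 × O (charge -1): no H
  Total hydrogens = 5.
Molecular formula: C8H5NO2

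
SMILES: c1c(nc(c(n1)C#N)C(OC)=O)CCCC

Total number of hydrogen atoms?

Hydrogens are implicit in SMILES; fill each atom to its normal valence:
  3 × C: 2 H each → 6
  3 × C (aromatic): no H
  2 × C: 3 H each → 6
  2 × C: no H
  2 × N (aromatic): no H
  2 × O: no H
  1 × C (aromatic): 1 H
  1 × N: no H
  Total hydrogens = 13.

13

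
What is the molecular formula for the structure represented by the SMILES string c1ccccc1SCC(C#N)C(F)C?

C11H12FNS

Heavy atoms from the SMILES: 11 C, 1 F, 1 N, 1 S.
Implicit hydrogens by atom environment:
  5 × C (aromatic): 1 H each → 5
  2 × C: 1 H each → 2
  1 × C: 3 H
  1 × C: 2 H
  1 × C: no H
  1 × C (aromatic): no H
  1 × F: no H
  1 × N: no H
  1 × S: no H
  Total hydrogens = 12.
Molecular formula: C11H12FNS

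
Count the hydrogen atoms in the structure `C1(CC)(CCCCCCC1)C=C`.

Hydrogens are implicit in SMILES; fill each atom to its normal valence:
  9 × C: 2 H each → 18
  1 × C: 3 H
  1 × C: 1 H
  1 × C: no H
  Total hydrogens = 22.

22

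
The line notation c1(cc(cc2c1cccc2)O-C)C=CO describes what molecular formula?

Heavy atoms from the SMILES: 13 C, 2 O.
Implicit hydrogens by atom environment:
  6 × C (aromatic): 1 H each → 6
  4 × C (aromatic): no H
  2 × C: 1 H each → 2
  1 × C: 3 H
  1 × O: 1 H
  1 × O: no H
  Total hydrogens = 12.
Molecular formula: C13H12O2

C13H12O2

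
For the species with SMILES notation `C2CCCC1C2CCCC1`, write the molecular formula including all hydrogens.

C10H18

Heavy atoms from the SMILES: 10 C.
Implicit hydrogens by atom environment:
  8 × C: 2 H each → 16
  2 × C: 1 H each → 2
  Total hydrogens = 18.
Molecular formula: C10H18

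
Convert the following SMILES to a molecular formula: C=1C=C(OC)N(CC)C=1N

C7H12N2O

Heavy atoms from the SMILES: 7 C, 2 N, 1 O.
Implicit hydrogens by atom environment:
  2 × C: 3 H each → 6
  2 × C (aromatic): 1 H each → 2
  2 × C (aromatic): no H
  1 × C: 2 H
  1 × N: 2 H
  1 × N (aromatic): no H
  1 × O: no H
  Total hydrogens = 12.
Molecular formula: C7H12N2O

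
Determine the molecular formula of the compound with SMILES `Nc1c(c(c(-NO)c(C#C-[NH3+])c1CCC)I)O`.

Heavy atoms from the SMILES: 11 C, 1 I, 3 N, 2 O.
Implicit hydrogens by atom environment:
  6 × C (aromatic): no H
  2 × C: 2 H each → 4
  2 × C: no H
  2 × O: 1 H each → 2
  1 × C: 3 H
  1 × I: no H
  1 × N (charge +1): 3 H
  1 × N: 2 H
  1 × N: 1 H
  Total hydrogens = 15.
Net charge +1.
Molecular formula: C11H15IN3O2+

C11H15IN3O2+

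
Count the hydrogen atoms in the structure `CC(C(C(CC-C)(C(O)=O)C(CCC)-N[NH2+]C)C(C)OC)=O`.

Hydrogens are implicit in SMILES; fill each atom to its normal valence:
  6 × C: 3 H each → 18
  4 × C: 2 H each → 8
  3 × C: 1 H each → 3
  3 × C: no H
  3 × O: no H
  1 × N (charge +1): 2 H
  1 × N: 1 H
  1 × O: 1 H
  Total hydrogens = 33.

33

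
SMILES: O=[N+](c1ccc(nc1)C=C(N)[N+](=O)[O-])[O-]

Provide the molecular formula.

C7H6N4O4

Heavy atoms from the SMILES: 7 C, 4 N, 4 O.
Implicit hydrogens by atom environment:
  3 × C (aromatic): 1 H each → 3
  2 × C (aromatic): no H
  2 × N (charge +1): no H
  2 × O: no H
  2 × O (charge -1): no H
  1 × C: 1 H
  1 × C: no H
  1 × N: 2 H
  1 × N (aromatic): no H
  Total hydrogens = 6.
Molecular formula: C7H6N4O4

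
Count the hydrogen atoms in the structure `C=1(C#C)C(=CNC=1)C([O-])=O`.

4

Hydrogens are implicit in SMILES; fill each atom to its normal valence:
  2 × C (aromatic): 1 H each → 2
  2 × C (aromatic): no H
  2 × C: no H
  1 × C: 1 H
  1 × N (aromatic): 1 H
  1 × O: no H
  1 × O (charge -1): no H
  Total hydrogens = 4.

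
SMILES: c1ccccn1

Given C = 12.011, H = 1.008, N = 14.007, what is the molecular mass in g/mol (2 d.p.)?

79.10

Molecular formula: C5H5N.
M = 5×12.011 + 5×1.008 + 1×14.007 = 79.10 g/mol.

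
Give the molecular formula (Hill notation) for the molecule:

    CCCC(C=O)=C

C6H10O

Heavy atoms from the SMILES: 6 C, 1 O.
Implicit hydrogens by atom environment:
  3 × C: 2 H each → 6
  1 × C: 3 H
  1 × C: 1 H
  1 × C: no H
  1 × O: no H
  Total hydrogens = 10.
Molecular formula: C6H10O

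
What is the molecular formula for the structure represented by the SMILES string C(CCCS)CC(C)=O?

Heavy atoms from the SMILES: 7 C, 1 O, 1 S.
Implicit hydrogens by atom environment:
  5 × C: 2 H each → 10
  1 × C: 3 H
  1 × C: no H
  1 × O: no H
  1 × S: 1 H
  Total hydrogens = 14.
Molecular formula: C7H14OS

C7H14OS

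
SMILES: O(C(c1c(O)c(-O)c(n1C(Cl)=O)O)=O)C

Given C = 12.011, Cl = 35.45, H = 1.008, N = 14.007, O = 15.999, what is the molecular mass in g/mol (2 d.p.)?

Molecular formula: C7H6ClNO6.
M = 7×12.011 + 1×35.45 + 6×1.008 + 1×14.007 + 6×15.999 = 235.58 g/mol.

235.58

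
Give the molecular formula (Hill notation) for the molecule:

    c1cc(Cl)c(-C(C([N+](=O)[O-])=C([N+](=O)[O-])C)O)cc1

Heavy atoms from the SMILES: 10 C, 1 Cl, 2 N, 5 O.
Implicit hydrogens by atom environment:
  4 × C (aromatic): 1 H each → 4
  2 × C: no H
  2 × C (aromatic): no H
  2 × N (charge +1): no H
  2 × O: no H
  2 × O (charge -1): no H
  1 × C: 3 H
  1 × C: 1 H
  1 × Cl: no H
  1 × O: 1 H
  Total hydrogens = 9.
Molecular formula: C10H9ClN2O5

C10H9ClN2O5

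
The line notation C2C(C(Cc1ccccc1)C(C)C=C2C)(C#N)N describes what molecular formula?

C16H20N2

Heavy atoms from the SMILES: 16 C, 2 N.
Implicit hydrogens by atom environment:
  5 × C (aromatic): 1 H each → 5
  3 × C: 1 H each → 3
  3 × C: no H
  2 × C: 3 H each → 6
  2 × C: 2 H each → 4
  1 × C (aromatic): no H
  1 × N: 2 H
  1 × N: no H
  Total hydrogens = 20.
Molecular formula: C16H20N2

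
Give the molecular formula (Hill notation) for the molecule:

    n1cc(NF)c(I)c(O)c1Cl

C5H3ClFIN2O

Heavy atoms from the SMILES: 5 C, 1 Cl, 1 F, 1 I, 2 N, 1 O.
Implicit hydrogens by atom environment:
  4 × C (aromatic): no H
  1 × C (aromatic): 1 H
  1 × Cl: no H
  1 × F: no H
  1 × I: no H
  1 × N: 1 H
  1 × N (aromatic): no H
  1 × O: 1 H
  Total hydrogens = 3.
Molecular formula: C5H3ClFIN2O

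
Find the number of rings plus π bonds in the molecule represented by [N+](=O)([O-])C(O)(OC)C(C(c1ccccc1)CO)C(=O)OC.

Molecular formula from the SMILES: C13H17NO7.
DoU = (2C + 2 + N − H − X)/2 = (2·13 + 2 + 1 − 17 − 0)/2 = 12/2 = 6.
(Structurally: 1 ring(s) + 5 π bond(s) = 6.)

6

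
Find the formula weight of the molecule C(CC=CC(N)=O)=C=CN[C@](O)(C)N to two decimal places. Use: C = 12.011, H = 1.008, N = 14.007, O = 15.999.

197.24

Molecular formula: C9H15N3O2.
M = 9×12.011 + 15×1.008 + 3×14.007 + 2×15.999 = 197.24 g/mol.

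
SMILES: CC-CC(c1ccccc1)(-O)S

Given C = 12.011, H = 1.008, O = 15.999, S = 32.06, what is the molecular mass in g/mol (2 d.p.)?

182.28

Molecular formula: C10H14OS.
M = 10×12.011 + 14×1.008 + 1×15.999 + 1×32.06 = 182.28 g/mol.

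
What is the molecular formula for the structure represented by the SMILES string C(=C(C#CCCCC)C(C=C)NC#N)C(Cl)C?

C14H19ClN2

Heavy atoms from the SMILES: 14 C, 1 Cl, 2 N.
Implicit hydrogens by atom environment:
  4 × C: 2 H each → 8
  4 × C: 1 H each → 4
  4 × C: no H
  2 × C: 3 H each → 6
  1 × Cl: no H
  1 × N: 1 H
  1 × N: no H
  Total hydrogens = 19.
Molecular formula: C14H19ClN2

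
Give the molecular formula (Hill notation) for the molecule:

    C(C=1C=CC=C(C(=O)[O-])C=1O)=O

Heavy atoms from the SMILES: 8 C, 4 O.
Implicit hydrogens by atom environment:
  3 × C (aromatic): 1 H each → 3
  3 × C (aromatic): no H
  2 × O: no H
  1 × C: 1 H
  1 × C: no H
  1 × O: 1 H
  1 × O (charge -1): no H
  Total hydrogens = 5.
Net charge -1.
Molecular formula: C8H5O4-

C8H5O4-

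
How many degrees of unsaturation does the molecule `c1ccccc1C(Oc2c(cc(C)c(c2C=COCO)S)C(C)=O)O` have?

10

Molecular formula from the SMILES: C19H20O5S.
DoU = (2C + 2 + N − H − X)/2 = (2·19 + 2 + 0 − 20 − 0)/2 = 20/2 = 10.
(Structurally: 2 ring(s) + 8 π bond(s) = 10.)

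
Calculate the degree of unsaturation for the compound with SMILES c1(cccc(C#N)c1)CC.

Molecular formula from the SMILES: C9H9N.
DoU = (2C + 2 + N − H − X)/2 = (2·9 + 2 + 1 − 9 − 0)/2 = 12/2 = 6.
(Structurally: 1 ring(s) + 5 π bond(s) = 6.)

6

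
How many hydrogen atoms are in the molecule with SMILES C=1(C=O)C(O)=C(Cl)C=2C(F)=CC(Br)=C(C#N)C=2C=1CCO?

Hydrogens are implicit in SMILES; fill each atom to its normal valence:
  9 × C (aromatic): no H
  2 × C: 2 H each → 4
  2 × O: 1 H each → 2
  1 × Br: no H
  1 × C (aromatic): 1 H
  1 × C: 1 H
  1 × C: no H
  1 × Cl: no H
  1 × F: no H
  1 × N: no H
  1 × O: no H
  Total hydrogens = 8.

8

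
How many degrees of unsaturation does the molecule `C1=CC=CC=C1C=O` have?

5

Molecular formula from the SMILES: C7H6O.
DoU = (2C + 2 + N − H − X)/2 = (2·7 + 2 + 0 − 6 − 0)/2 = 10/2 = 5.
(Structurally: 1 ring(s) + 4 π bond(s) = 5.)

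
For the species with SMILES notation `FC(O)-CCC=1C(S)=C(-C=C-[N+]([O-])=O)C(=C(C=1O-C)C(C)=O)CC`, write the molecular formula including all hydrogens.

Heavy atoms from the SMILES: 16 C, 1 F, 1 N, 5 O, 1 S.
Implicit hydrogens by atom environment:
  6 × C (aromatic): no H
  3 × C: 3 H each → 9
  3 × C: 2 H each → 6
  3 × C: 1 H each → 3
  3 × O: no H
  1 × C: no H
  1 × F: no H
  1 × N (charge +1): no H
  1 × O: 1 H
  1 × O (charge -1): no H
  1 × S: 1 H
  Total hydrogens = 20.
Molecular formula: C16H20FNO5S

C16H20FNO5S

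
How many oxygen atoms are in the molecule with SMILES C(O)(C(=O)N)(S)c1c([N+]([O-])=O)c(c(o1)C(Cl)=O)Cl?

6

The symbol for oxygen appears 6 times in the SMILES.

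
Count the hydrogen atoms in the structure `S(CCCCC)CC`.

Hydrogens are implicit in SMILES; fill each atom to its normal valence:
  5 × C: 2 H each → 10
  2 × C: 3 H each → 6
  1 × S: no H
  Total hydrogens = 16.

16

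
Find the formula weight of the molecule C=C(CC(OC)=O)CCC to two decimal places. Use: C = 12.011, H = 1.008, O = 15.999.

142.20

Molecular formula: C8H14O2.
M = 8×12.011 + 14×1.008 + 2×15.999 = 142.20 g/mol.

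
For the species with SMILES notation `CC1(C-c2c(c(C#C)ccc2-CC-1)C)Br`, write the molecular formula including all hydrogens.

C14H15Br

Heavy atoms from the SMILES: 1 Br, 14 C.
Implicit hydrogens by atom environment:
  4 × C (aromatic): no H
  3 × C: 2 H each → 6
  2 × C: 3 H each → 6
  2 × C (aromatic): 1 H each → 2
  2 × C: no H
  1 × Br: no H
  1 × C: 1 H
  Total hydrogens = 15.
Molecular formula: C14H15Br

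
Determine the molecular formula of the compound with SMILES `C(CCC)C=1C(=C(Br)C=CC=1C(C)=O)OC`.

Heavy atoms from the SMILES: 1 Br, 13 C, 2 O.
Implicit hydrogens by atom environment:
  4 × C (aromatic): no H
  3 × C: 3 H each → 9
  3 × C: 2 H each → 6
  2 × C (aromatic): 1 H each → 2
  2 × O: no H
  1 × Br: no H
  1 × C: no H
  Total hydrogens = 17.
Molecular formula: C13H17BrO2

C13H17BrO2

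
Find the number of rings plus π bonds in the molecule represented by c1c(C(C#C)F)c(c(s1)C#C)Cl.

7

Molecular formula from the SMILES: C9H4ClFS.
DoU = (2C + 2 + N − H − X)/2 = (2·9 + 2 + 0 − 4 − 2)/2 = 14/2 = 7.
(Structurally: 1 ring(s) + 6 π bond(s) = 7.)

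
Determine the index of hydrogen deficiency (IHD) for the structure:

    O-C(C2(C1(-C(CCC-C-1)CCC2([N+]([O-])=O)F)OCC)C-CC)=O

4

Molecular formula from the SMILES: C16H26FNO5.
DoU = (2C + 2 + N − H − X)/2 = (2·16 + 2 + 1 − 26 − 1)/2 = 8/2 = 4.
(Structurally: 2 ring(s) + 2 π bond(s) = 4.)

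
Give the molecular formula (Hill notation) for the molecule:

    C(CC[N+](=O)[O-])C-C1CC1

C7H13NO2

Heavy atoms from the SMILES: 7 C, 1 N, 2 O.
Implicit hydrogens by atom environment:
  6 × C: 2 H each → 12
  1 × C: 1 H
  1 × N (charge +1): no H
  1 × O: no H
  1 × O (charge -1): no H
  Total hydrogens = 13.
Molecular formula: C7H13NO2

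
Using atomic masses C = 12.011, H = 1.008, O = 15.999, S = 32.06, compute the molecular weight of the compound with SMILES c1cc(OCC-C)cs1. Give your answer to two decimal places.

Molecular formula: C7H10OS.
M = 7×12.011 + 10×1.008 + 1×15.999 + 1×32.06 = 142.22 g/mol.

142.22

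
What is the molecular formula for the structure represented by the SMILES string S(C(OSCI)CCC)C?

C6H13IOS2

Heavy atoms from the SMILES: 6 C, 1 I, 1 O, 2 S.
Implicit hydrogens by atom environment:
  3 × C: 2 H each → 6
  2 × C: 3 H each → 6
  2 × S: no H
  1 × C: 1 H
  1 × I: no H
  1 × O: no H
  Total hydrogens = 13.
Molecular formula: C6H13IOS2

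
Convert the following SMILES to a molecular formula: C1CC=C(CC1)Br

Heavy atoms from the SMILES: 1 Br, 6 C.
Implicit hydrogens by atom environment:
  4 × C: 2 H each → 8
  1 × Br: no H
  1 × C: 1 H
  1 × C: no H
  Total hydrogens = 9.
Molecular formula: C6H9Br

C6H9Br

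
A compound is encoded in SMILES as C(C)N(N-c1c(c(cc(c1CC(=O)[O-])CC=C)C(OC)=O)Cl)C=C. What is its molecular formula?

Heavy atoms from the SMILES: 17 C, 1 Cl, 2 N, 4 O.
Implicit hydrogens by atom environment:
  5 × C: 2 H each → 10
  5 × C (aromatic): no H
  3 × O: no H
  2 × C: 3 H each → 6
  2 × C: 1 H each → 2
  2 × C: no H
  1 × C (aromatic): 1 H
  1 × Cl: no H
  1 × N: 1 H
  1 × N: no H
  1 × O (charge -1): no H
  Total hydrogens = 20.
Net charge -1.
Molecular formula: C17H20ClN2O4-

C17H20ClN2O4-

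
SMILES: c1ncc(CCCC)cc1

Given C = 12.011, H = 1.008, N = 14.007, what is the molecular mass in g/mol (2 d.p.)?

Molecular formula: C9H13N.
M = 9×12.011 + 13×1.008 + 1×14.007 = 135.21 g/mol.

135.21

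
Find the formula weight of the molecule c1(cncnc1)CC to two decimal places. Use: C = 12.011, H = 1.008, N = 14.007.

Molecular formula: C6H8N2.
M = 6×12.011 + 8×1.008 + 2×14.007 = 108.14 g/mol.

108.14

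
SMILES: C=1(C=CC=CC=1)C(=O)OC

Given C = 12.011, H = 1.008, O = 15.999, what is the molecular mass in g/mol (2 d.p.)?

136.15

Molecular formula: C8H8O2.
M = 8×12.011 + 8×1.008 + 2×15.999 = 136.15 g/mol.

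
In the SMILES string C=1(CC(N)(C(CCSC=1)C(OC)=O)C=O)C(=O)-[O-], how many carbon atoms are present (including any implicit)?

The symbol for carbon appears 11 times in the SMILES.

11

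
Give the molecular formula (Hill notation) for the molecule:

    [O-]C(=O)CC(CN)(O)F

C4H7FNO3-

Heavy atoms from the SMILES: 4 C, 1 F, 1 N, 3 O.
Implicit hydrogens by atom environment:
  2 × C: 2 H each → 4
  2 × C: no H
  1 × F: no H
  1 × N: 2 H
  1 × O: 1 H
  1 × O: no H
  1 × O (charge -1): no H
  Total hydrogens = 7.
Net charge -1.
Molecular formula: C4H7FNO3-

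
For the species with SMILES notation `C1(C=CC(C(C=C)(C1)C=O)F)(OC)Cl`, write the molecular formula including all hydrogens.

Heavy atoms from the SMILES: 10 C, 1 Cl, 1 F, 2 O.
Implicit hydrogens by atom environment:
  5 × C: 1 H each → 5
  2 × C: 2 H each → 4
  2 × C: no H
  2 × O: no H
  1 × C: 3 H
  1 × Cl: no H
  1 × F: no H
  Total hydrogens = 12.
Molecular formula: C10H12ClFO2

C10H12ClFO2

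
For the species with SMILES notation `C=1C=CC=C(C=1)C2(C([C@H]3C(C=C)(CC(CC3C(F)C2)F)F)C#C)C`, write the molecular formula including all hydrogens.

C21H23F3

Heavy atoms from the SMILES: 21 C, 3 F.
Implicit hydrogens by atom environment:
  7 × C: 1 H each → 7
  5 × C (aromatic): 1 H each → 5
  4 × C: 2 H each → 8
  3 × C: no H
  3 × F: no H
  1 × C: 3 H
  1 × C (aromatic): no H
  Total hydrogens = 23.
Molecular formula: C21H23F3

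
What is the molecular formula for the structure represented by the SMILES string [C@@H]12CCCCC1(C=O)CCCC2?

Heavy atoms from the SMILES: 11 C, 1 O.
Implicit hydrogens by atom environment:
  8 × C: 2 H each → 16
  2 × C: 1 H each → 2
  1 × C: no H
  1 × O: no H
  Total hydrogens = 18.
Molecular formula: C11H18O

C11H18O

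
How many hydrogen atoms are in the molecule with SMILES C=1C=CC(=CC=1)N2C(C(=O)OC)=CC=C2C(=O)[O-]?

10

Hydrogens are implicit in SMILES; fill each atom to its normal valence:
  7 × C (aromatic): 1 H each → 7
  3 × C (aromatic): no H
  3 × O: no H
  2 × C: no H
  1 × C: 3 H
  1 × N (aromatic): no H
  1 × O (charge -1): no H
  Total hydrogens = 10.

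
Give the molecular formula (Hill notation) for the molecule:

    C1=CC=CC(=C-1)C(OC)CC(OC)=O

Heavy atoms from the SMILES: 11 C, 3 O.
Implicit hydrogens by atom environment:
  5 × C (aromatic): 1 H each → 5
  3 × O: no H
  2 × C: 3 H each → 6
  1 × C: 2 H
  1 × C: 1 H
  1 × C (aromatic): no H
  1 × C: no H
  Total hydrogens = 14.
Molecular formula: C11H14O3

C11H14O3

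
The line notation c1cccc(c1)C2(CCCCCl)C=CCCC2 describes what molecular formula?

Heavy atoms from the SMILES: 16 C, 1 Cl.
Implicit hydrogens by atom environment:
  7 × C: 2 H each → 14
  5 × C (aromatic): 1 H each → 5
  2 × C: 1 H each → 2
  1 × C: no H
  1 × C (aromatic): no H
  1 × Cl: no H
  Total hydrogens = 21.
Molecular formula: C16H21Cl

C16H21Cl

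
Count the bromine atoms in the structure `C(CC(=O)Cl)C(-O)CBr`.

The symbol for bromine appears 1 time in the SMILES.

1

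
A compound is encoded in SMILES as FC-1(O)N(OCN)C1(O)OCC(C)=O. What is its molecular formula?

C6H11FN2O5

Heavy atoms from the SMILES: 6 C, 1 F, 2 N, 5 O.
Implicit hydrogens by atom environment:
  3 × C: no H
  3 × O: no H
  2 × C: 2 H each → 4
  2 × O: 1 H each → 2
  1 × C: 3 H
  1 × F: no H
  1 × N: 2 H
  1 × N: no H
  Total hydrogens = 11.
Molecular formula: C6H11FN2O5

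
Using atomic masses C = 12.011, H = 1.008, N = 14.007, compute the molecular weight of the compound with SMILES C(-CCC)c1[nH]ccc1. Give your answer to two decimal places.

123.20

Molecular formula: C8H13N.
M = 8×12.011 + 13×1.008 + 1×14.007 = 123.20 g/mol.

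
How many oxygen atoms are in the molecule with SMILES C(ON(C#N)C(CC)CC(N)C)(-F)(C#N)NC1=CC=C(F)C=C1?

The symbol for oxygen appears 1 time in the SMILES.

1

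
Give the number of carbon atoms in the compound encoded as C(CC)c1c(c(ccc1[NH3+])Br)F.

The symbol for carbon appears 9 times in the SMILES. Lowercase c denotes aromatic carbon and counts toward C.

9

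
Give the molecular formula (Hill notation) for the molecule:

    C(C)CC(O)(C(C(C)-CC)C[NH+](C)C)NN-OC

C13H32N3O2+

Heavy atoms from the SMILES: 13 C, 3 N, 2 O.
Implicit hydrogens by atom environment:
  6 × C: 3 H each → 18
  4 × C: 2 H each → 8
  2 × C: 1 H each → 2
  2 × N: 1 H each → 2
  1 × C: no H
  1 × N (charge +1): 1 H
  1 × O: 1 H
  1 × O: no H
  Total hydrogens = 32.
Net charge +1.
Molecular formula: C13H32N3O2+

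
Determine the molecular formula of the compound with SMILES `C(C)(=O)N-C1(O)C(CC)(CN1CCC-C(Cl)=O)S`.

Heavy atoms from the SMILES: 11 C, 1 Cl, 2 N, 3 O, 1 S.
Implicit hydrogens by atom environment:
  5 × C: 2 H each → 10
  4 × C: no H
  2 × C: 3 H each → 6
  2 × O: no H
  1 × Cl: no H
  1 × N: 1 H
  1 × N: no H
  1 × O: 1 H
  1 × S: 1 H
  Total hydrogens = 19.
Molecular formula: C11H19ClN2O3S

C11H19ClN2O3S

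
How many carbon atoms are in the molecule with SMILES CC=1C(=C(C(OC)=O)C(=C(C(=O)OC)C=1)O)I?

11

The symbol for carbon appears 11 times in the SMILES.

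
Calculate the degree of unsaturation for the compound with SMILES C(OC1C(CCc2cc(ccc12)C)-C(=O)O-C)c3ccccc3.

10

Molecular formula from the SMILES: C20H22O3.
DoU = (2C + 2 + N − H − X)/2 = (2·20 + 2 + 0 − 22 − 0)/2 = 20/2 = 10.
(Structurally: 3 ring(s) + 7 π bond(s) = 10.)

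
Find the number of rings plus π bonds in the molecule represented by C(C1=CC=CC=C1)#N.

Molecular formula from the SMILES: C7H5N.
DoU = (2C + 2 + N − H − X)/2 = (2·7 + 2 + 1 − 5 − 0)/2 = 12/2 = 6.
(Structurally: 1 ring(s) + 5 π bond(s) = 6.)

6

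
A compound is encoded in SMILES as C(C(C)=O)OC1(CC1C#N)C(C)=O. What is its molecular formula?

Heavy atoms from the SMILES: 9 C, 1 N, 3 O.
Implicit hydrogens by atom environment:
  4 × C: no H
  3 × O: no H
  2 × C: 3 H each → 6
  2 × C: 2 H each → 4
  1 × C: 1 H
  1 × N: no H
  Total hydrogens = 11.
Molecular formula: C9H11NO3

C9H11NO3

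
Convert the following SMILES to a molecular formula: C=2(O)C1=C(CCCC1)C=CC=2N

C10H13NO

Heavy atoms from the SMILES: 10 C, 1 N, 1 O.
Implicit hydrogens by atom environment:
  4 × C: 2 H each → 8
  4 × C (aromatic): no H
  2 × C (aromatic): 1 H each → 2
  1 × N: 2 H
  1 × O: 1 H
  Total hydrogens = 13.
Molecular formula: C10H13NO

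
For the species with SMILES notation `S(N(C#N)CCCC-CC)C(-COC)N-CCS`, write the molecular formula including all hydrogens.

Heavy atoms from the SMILES: 12 C, 3 N, 1 O, 2 S.
Implicit hydrogens by atom environment:
  8 × C: 2 H each → 16
  2 × C: 3 H each → 6
  2 × N: no H
  1 × C: 1 H
  1 × C: no H
  1 × N: 1 H
  1 × O: no H
  1 × S: 1 H
  1 × S: no H
  Total hydrogens = 25.
Molecular formula: C12H25N3OS2

C12H25N3OS2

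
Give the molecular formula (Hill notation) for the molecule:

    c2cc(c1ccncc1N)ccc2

Heavy atoms from the SMILES: 11 C, 2 N.
Implicit hydrogens by atom environment:
  8 × C (aromatic): 1 H each → 8
  3 × C (aromatic): no H
  1 × N: 2 H
  1 × N (aromatic): no H
  Total hydrogens = 10.
Molecular formula: C11H10N2

C11H10N2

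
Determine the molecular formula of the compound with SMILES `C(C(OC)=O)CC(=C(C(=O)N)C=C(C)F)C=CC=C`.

C14H18FNO3

Heavy atoms from the SMILES: 14 C, 1 F, 1 N, 3 O.
Implicit hydrogens by atom environment:
  5 × C: no H
  4 × C: 1 H each → 4
  3 × C: 2 H each → 6
  3 × O: no H
  2 × C: 3 H each → 6
  1 × F: no H
  1 × N: 2 H
  Total hydrogens = 18.
Molecular formula: C14H18FNO3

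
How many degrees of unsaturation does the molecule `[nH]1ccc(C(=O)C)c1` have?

Molecular formula from the SMILES: C6H7NO.
DoU = (2C + 2 + N − H − X)/2 = (2·6 + 2 + 1 − 7 − 0)/2 = 8/2 = 4.
(Structurally: 1 ring(s) + 3 π bond(s) = 4.)

4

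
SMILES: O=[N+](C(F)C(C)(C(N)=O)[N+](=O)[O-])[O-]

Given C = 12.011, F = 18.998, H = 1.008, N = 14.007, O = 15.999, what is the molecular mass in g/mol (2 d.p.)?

195.11

Molecular formula: C4H6FN3O5.
M = 4×12.011 + 1×18.998 + 6×1.008 + 3×14.007 + 5×15.999 = 195.11 g/mol.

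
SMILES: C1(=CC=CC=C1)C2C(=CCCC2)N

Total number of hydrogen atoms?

15

Hydrogens are implicit in SMILES; fill each atom to its normal valence:
  5 × C (aromatic): 1 H each → 5
  3 × C: 2 H each → 6
  2 × C: 1 H each → 2
  1 × C: no H
  1 × C (aromatic): no H
  1 × N: 2 H
  Total hydrogens = 15.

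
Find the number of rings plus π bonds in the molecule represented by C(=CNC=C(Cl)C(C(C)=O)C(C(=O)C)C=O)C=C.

6

Molecular formula from the SMILES: C13H16ClNO3.
DoU = (2C + 2 + N − H − X)/2 = (2·13 + 2 + 1 − 16 − 1)/2 = 12/2 = 6.
(Structurally: 0 ring(s) + 6 π bond(s) = 6.)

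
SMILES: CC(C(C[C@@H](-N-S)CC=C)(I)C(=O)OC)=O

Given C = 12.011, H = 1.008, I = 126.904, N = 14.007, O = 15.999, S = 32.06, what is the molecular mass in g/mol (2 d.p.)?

357.21

Molecular formula: C10H16INO3S.
M = 10×12.011 + 16×1.008 + 1×126.904 + 1×14.007 + 3×15.999 + 1×32.06 = 357.21 g/mol.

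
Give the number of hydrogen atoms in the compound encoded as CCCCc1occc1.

Hydrogens are implicit in SMILES; fill each atom to its normal valence:
  3 × C: 2 H each → 6
  3 × C (aromatic): 1 H each → 3
  1 × C: 3 H
  1 × C (aromatic): no H
  1 × O (aromatic): no H
  Total hydrogens = 12.

12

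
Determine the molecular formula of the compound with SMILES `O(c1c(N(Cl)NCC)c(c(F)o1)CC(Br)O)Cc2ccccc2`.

Heavy atoms from the SMILES: 1 Br, 15 C, 1 Cl, 1 F, 2 N, 3 O.
Implicit hydrogens by atom environment:
  5 × C (aromatic): 1 H each → 5
  5 × C (aromatic): no H
  3 × C: 2 H each → 6
  1 × Br: no H
  1 × C: 3 H
  1 × C: 1 H
  1 × Cl: no H
  1 × F: no H
  1 × N: 1 H
  1 × N: no H
  1 × O: 1 H
  1 × O (aromatic): no H
  1 × O: no H
  Total hydrogens = 17.
Molecular formula: C15H17BrClFN2O3

C15H17BrClFN2O3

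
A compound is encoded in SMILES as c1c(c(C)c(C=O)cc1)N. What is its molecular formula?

C8H9NO

Heavy atoms from the SMILES: 8 C, 1 N, 1 O.
Implicit hydrogens by atom environment:
  3 × C (aromatic): 1 H each → 3
  3 × C (aromatic): no H
  1 × C: 3 H
  1 × C: 1 H
  1 × N: 2 H
  1 × O: no H
  Total hydrogens = 9.
Molecular formula: C8H9NO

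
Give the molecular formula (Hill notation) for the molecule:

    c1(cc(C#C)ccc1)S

Heavy atoms from the SMILES: 8 C, 1 S.
Implicit hydrogens by atom environment:
  4 × C (aromatic): 1 H each → 4
  2 × C (aromatic): no H
  1 × C: 1 H
  1 × C: no H
  1 × S: 1 H
  Total hydrogens = 6.
Molecular formula: C8H6S

C8H6S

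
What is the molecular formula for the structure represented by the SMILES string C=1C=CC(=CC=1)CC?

Heavy atoms from the SMILES: 8 C.
Implicit hydrogens by atom environment:
  5 × C (aromatic): 1 H each → 5
  1 × C: 3 H
  1 × C: 2 H
  1 × C (aromatic): no H
  Total hydrogens = 10.
Molecular formula: C8H10

C8H10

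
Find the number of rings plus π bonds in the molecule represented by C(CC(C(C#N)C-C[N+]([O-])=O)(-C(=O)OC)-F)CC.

4

Molecular formula from the SMILES: C11H17FN2O4.
DoU = (2C + 2 + N − H − X)/2 = (2·11 + 2 + 2 − 17 − 1)/2 = 8/2 = 4.
(Structurally: 0 ring(s) + 4 π bond(s) = 4.)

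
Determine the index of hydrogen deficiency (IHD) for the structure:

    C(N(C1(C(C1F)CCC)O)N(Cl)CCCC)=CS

2

Molecular formula from the SMILES: C12H22ClFN2OS.
DoU = (2C + 2 + N − H − X)/2 = (2·12 + 2 + 2 − 22 − 2)/2 = 4/2 = 2.
(Structurally: 1 ring(s) + 1 π bond(s) = 2.)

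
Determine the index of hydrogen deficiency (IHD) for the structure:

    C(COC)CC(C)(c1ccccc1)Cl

Molecular formula from the SMILES: C12H17ClO.
DoU = (2C + 2 + N − H − X)/2 = (2·12 + 2 + 0 − 17 − 1)/2 = 8/2 = 4.
(Structurally: 1 ring(s) + 3 π bond(s) = 4.)

4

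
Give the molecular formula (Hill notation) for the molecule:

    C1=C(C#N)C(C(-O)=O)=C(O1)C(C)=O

C8H5NO4

Heavy atoms from the SMILES: 8 C, 1 N, 4 O.
Implicit hydrogens by atom environment:
  3 × C (aromatic): no H
  3 × C: no H
  2 × O: no H
  1 × C: 3 H
  1 × C (aromatic): 1 H
  1 × N: no H
  1 × O: 1 H
  1 × O (aromatic): no H
  Total hydrogens = 5.
Molecular formula: C8H5NO4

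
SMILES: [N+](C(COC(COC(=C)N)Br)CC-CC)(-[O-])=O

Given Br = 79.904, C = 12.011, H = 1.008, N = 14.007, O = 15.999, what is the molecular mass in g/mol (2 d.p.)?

311.18

Molecular formula: C10H19BrN2O4.
M = 1×79.904 + 10×12.011 + 19×1.008 + 2×14.007 + 4×15.999 = 311.18 g/mol.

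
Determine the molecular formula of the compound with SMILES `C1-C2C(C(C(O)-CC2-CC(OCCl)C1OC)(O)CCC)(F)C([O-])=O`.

Heavy atoms from the SMILES: 16 C, 1 Cl, 1 F, 6 O.
Implicit hydrogens by atom environment:
  6 × C: 2 H each → 12
  5 × C: 1 H each → 5
  3 × C: no H
  3 × O: no H
  2 × C: 3 H each → 6
  2 × O: 1 H each → 2
  1 × Cl: no H
  1 × F: no H
  1 × O (charge -1): no H
  Total hydrogens = 25.
Net charge -1.
Molecular formula: C16H25ClFO6-

C16H25ClFO6-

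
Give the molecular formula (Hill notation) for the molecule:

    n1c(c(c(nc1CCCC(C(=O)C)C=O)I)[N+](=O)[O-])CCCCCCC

Heavy atoms from the SMILES: 18 C, 1 I, 3 N, 4 O.
Implicit hydrogens by atom environment:
  9 × C: 2 H each → 18
  4 × C (aromatic): no H
  3 × O: no H
  2 × C: 3 H each → 6
  2 × C: 1 H each → 2
  2 × N (aromatic): no H
  1 × C: no H
  1 × I: no H
  1 × N (charge +1): no H
  1 × O (charge -1): no H
  Total hydrogens = 26.
Molecular formula: C18H26IN3O4

C18H26IN3O4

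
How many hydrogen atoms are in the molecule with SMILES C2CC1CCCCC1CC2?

18

Hydrogens are implicit in SMILES; fill each atom to its normal valence:
  8 × C: 2 H each → 16
  2 × C: 1 H each → 2
  Total hydrogens = 18.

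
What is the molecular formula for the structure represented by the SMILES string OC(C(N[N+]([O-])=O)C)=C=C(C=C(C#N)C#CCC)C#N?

C13H12N4O3

Heavy atoms from the SMILES: 13 C, 4 N, 3 O.
Implicit hydrogens by atom environment:
  8 × C: no H
  2 × C: 3 H each → 6
  2 × C: 1 H each → 2
  2 × N: no H
  1 × C: 2 H
  1 × N: 1 H
  1 × N (charge +1): no H
  1 × O: 1 H
  1 × O: no H
  1 × O (charge -1): no H
  Total hydrogens = 12.
Molecular formula: C13H12N4O3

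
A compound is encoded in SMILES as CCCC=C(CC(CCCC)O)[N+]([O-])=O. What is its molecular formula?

C11H21NO3

Heavy atoms from the SMILES: 11 C, 1 N, 3 O.
Implicit hydrogens by atom environment:
  6 × C: 2 H each → 12
  2 × C: 3 H each → 6
  2 × C: 1 H each → 2
  1 × C: no H
  1 × N (charge +1): no H
  1 × O: 1 H
  1 × O: no H
  1 × O (charge -1): no H
  Total hydrogens = 21.
Molecular formula: C11H21NO3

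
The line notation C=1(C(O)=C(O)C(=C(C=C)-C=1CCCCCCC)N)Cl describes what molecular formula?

C15H22ClNO2

Heavy atoms from the SMILES: 15 C, 1 Cl, 1 N, 2 O.
Implicit hydrogens by atom environment:
  7 × C: 2 H each → 14
  6 × C (aromatic): no H
  2 × O: 1 H each → 2
  1 × C: 3 H
  1 × C: 1 H
  1 × Cl: no H
  1 × N: 2 H
  Total hydrogens = 22.
Molecular formula: C15H22ClNO2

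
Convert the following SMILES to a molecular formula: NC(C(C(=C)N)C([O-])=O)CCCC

C9H17N2O2-

Heavy atoms from the SMILES: 9 C, 2 N, 2 O.
Implicit hydrogens by atom environment:
  4 × C: 2 H each → 8
  2 × C: 1 H each → 2
  2 × C: no H
  2 × N: 2 H each → 4
  1 × C: 3 H
  1 × O: no H
  1 × O (charge -1): no H
  Total hydrogens = 17.
Net charge -1.
Molecular formula: C9H17N2O2-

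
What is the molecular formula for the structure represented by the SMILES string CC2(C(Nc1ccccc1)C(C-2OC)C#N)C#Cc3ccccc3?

Heavy atoms from the SMILES: 21 C, 2 N, 1 O.
Implicit hydrogens by atom environment:
  10 × C (aromatic): 1 H each → 10
  4 × C: no H
  3 × C: 1 H each → 3
  2 × C: 3 H each → 6
  2 × C (aromatic): no H
  1 × N: 1 H
  1 × N: no H
  1 × O: no H
  Total hydrogens = 20.
Molecular formula: C21H20N2O

C21H20N2O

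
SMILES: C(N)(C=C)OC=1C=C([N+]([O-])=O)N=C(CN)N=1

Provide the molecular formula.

Heavy atoms from the SMILES: 8 C, 5 N, 3 O.
Implicit hydrogens by atom environment:
  3 × C (aromatic): no H
  2 × C: 2 H each → 4
  2 × C: 1 H each → 2
  2 × N: 2 H each → 4
  2 × N (aromatic): no H
  2 × O: no H
  1 × C (aromatic): 1 H
  1 × N (charge +1): no H
  1 × O (charge -1): no H
  Total hydrogens = 11.
Molecular formula: C8H11N5O3

C8H11N5O3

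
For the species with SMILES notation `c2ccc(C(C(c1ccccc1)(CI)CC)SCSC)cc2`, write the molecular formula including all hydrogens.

Heavy atoms from the SMILES: 19 C, 1 I, 2 S.
Implicit hydrogens by atom environment:
  10 × C (aromatic): 1 H each → 10
  3 × C: 2 H each → 6
  2 × C: 3 H each → 6
  2 × C (aromatic): no H
  2 × S: no H
  1 × C: 1 H
  1 × C: no H
  1 × I: no H
  Total hydrogens = 23.
Molecular formula: C19H23IS2

C19H23IS2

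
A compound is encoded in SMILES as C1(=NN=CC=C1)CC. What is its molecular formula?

C6H8N2

Heavy atoms from the SMILES: 6 C, 2 N.
Implicit hydrogens by atom environment:
  3 × C (aromatic): 1 H each → 3
  2 × N (aromatic): no H
  1 × C: 3 H
  1 × C: 2 H
  1 × C (aromatic): no H
  Total hydrogens = 8.
Molecular formula: C6H8N2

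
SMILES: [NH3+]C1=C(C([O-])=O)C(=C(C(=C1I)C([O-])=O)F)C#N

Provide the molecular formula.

Heavy atoms from the SMILES: 9 C, 1 F, 1 I, 2 N, 4 O.
Implicit hydrogens by atom environment:
  6 × C (aromatic): no H
  3 × C: no H
  2 × O: no H
  2 × O (charge -1): no H
  1 × F: no H
  1 × I: no H
  1 × N (charge +1): 3 H
  1 × N: no H
  Total hydrogens = 3.
Net charge -1.
Molecular formula: C9H3FIN2O4-

C9H3FIN2O4-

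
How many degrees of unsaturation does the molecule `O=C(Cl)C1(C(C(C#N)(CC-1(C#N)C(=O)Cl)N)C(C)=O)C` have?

8

Molecular formula from the SMILES: C12H11Cl2N3O3.
DoU = (2C + 2 + N − H − X)/2 = (2·12 + 2 + 3 − 11 − 2)/2 = 16/2 = 8.
(Structurally: 1 ring(s) + 7 π bond(s) = 8.)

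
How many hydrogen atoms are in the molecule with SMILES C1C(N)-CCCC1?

Hydrogens are implicit in SMILES; fill each atom to its normal valence:
  5 × C: 2 H each → 10
  1 × C: 1 H
  1 × N: 2 H
  Total hydrogens = 13.

13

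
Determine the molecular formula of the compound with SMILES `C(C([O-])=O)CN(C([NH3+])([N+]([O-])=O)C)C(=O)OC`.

C7H13N3O6

Heavy atoms from the SMILES: 7 C, 3 N, 6 O.
Implicit hydrogens by atom environment:
  4 × O: no H
  3 × C: no H
  2 × C: 3 H each → 6
  2 × C: 2 H each → 4
  2 × O (charge -1): no H
  1 × N (charge +1): 3 H
  1 × N: no H
  1 × N (charge +1): no H
  Total hydrogens = 13.
Molecular formula: C7H13N3O6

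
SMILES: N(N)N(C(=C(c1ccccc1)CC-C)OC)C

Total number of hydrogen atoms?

21

Hydrogens are implicit in SMILES; fill each atom to its normal valence:
  5 × C (aromatic): 1 H each → 5
  3 × C: 3 H each → 9
  2 × C: 2 H each → 4
  2 × C: no H
  1 × C (aromatic): no H
  1 × N: 2 H
  1 × N: 1 H
  1 × N: no H
  1 × O: no H
  Total hydrogens = 21.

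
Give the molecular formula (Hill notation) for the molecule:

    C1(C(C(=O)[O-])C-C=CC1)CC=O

C9H11O3-

Heavy atoms from the SMILES: 9 C, 3 O.
Implicit hydrogens by atom environment:
  5 × C: 1 H each → 5
  3 × C: 2 H each → 6
  2 × O: no H
  1 × C: no H
  1 × O (charge -1): no H
  Total hydrogens = 11.
Net charge -1.
Molecular formula: C9H11O3-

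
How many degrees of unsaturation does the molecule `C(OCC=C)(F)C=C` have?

Molecular formula from the SMILES: C6H9FO.
DoU = (2C + 2 + N − H − X)/2 = (2·6 + 2 + 0 − 9 − 1)/2 = 4/2 = 2.
(Structurally: 0 ring(s) + 2 π bond(s) = 2.)

2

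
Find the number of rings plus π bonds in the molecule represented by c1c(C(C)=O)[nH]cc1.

Molecular formula from the SMILES: C6H7NO.
DoU = (2C + 2 + N − H − X)/2 = (2·6 + 2 + 1 − 7 − 0)/2 = 8/2 = 4.
(Structurally: 1 ring(s) + 3 π bond(s) = 4.)

4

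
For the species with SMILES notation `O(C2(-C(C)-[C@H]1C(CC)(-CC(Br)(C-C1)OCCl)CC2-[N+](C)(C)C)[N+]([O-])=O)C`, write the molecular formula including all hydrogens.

C18H33BrClN2O4+

Heavy atoms from the SMILES: 1 Br, 18 C, 1 Cl, 2 N, 4 O.
Implicit hydrogens by atom environment:
  6 × C: 3 H each → 18
  6 × C: 2 H each → 12
  3 × C: 1 H each → 3
  3 × C: no H
  3 × O: no H
  2 × N (charge +1): no H
  1 × Br: no H
  1 × Cl: no H
  1 × O (charge -1): no H
  Total hydrogens = 33.
Net charge +1.
Molecular formula: C18H33BrClN2O4+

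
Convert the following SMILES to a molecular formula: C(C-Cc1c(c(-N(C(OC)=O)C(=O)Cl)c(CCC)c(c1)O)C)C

C17H24ClNO4

Heavy atoms from the SMILES: 17 C, 1 Cl, 1 N, 4 O.
Implicit hydrogens by atom environment:
  5 × C: 2 H each → 10
  5 × C (aromatic): no H
  4 × C: 3 H each → 12
  3 × O: no H
  2 × C: no H
  1 × C (aromatic): 1 H
  1 × Cl: no H
  1 × N: no H
  1 × O: 1 H
  Total hydrogens = 24.
Molecular formula: C17H24ClNO4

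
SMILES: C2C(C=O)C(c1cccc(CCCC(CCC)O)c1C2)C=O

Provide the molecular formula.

C19H26O3

Heavy atoms from the SMILES: 19 C, 3 O.
Implicit hydrogens by atom environment:
  7 × C: 2 H each → 14
  5 × C: 1 H each → 5
  3 × C (aromatic): 1 H each → 3
  3 × C (aromatic): no H
  2 × O: no H
  1 × C: 3 H
  1 × O: 1 H
  Total hydrogens = 26.
Molecular formula: C19H26O3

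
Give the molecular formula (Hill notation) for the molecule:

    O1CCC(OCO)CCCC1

Heavy atoms from the SMILES: 8 C, 3 O.
Implicit hydrogens by atom environment:
  7 × C: 2 H each → 14
  2 × O: no H
  1 × C: 1 H
  1 × O: 1 H
  Total hydrogens = 16.
Molecular formula: C8H16O3

C8H16O3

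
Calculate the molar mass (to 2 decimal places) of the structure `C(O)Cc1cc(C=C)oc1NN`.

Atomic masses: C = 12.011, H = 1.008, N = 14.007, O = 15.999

168.20

Molecular formula: C8H12N2O2.
M = 8×12.011 + 12×1.008 + 2×14.007 + 2×15.999 = 168.20 g/mol.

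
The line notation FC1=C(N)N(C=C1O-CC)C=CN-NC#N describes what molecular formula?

Heavy atoms from the SMILES: 9 C, 1 F, 5 N, 1 O.
Implicit hydrogens by atom environment:
  3 × C (aromatic): no H
  2 × C: 1 H each → 2
  2 × N: 1 H each → 2
  1 × C: 3 H
  1 × C: 2 H
  1 × C (aromatic): 1 H
  1 × C: no H
  1 × F: no H
  1 × N: 2 H
  1 × N (aromatic): no H
  1 × N: no H
  1 × O: no H
  Total hydrogens = 12.
Molecular formula: C9H12FN5O

C9H12FN5O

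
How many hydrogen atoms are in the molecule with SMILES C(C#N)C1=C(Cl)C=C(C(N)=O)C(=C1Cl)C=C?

8

Hydrogens are implicit in SMILES; fill each atom to its normal valence:
  5 × C (aromatic): no H
  2 × C: 2 H each → 4
  2 × C: no H
  2 × Cl: no H
  1 × C (aromatic): 1 H
  1 × C: 1 H
  1 × N: 2 H
  1 × N: no H
  1 × O: no H
  Total hydrogens = 8.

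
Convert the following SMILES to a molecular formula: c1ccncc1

Heavy atoms from the SMILES: 5 C, 1 N.
Implicit hydrogens by atom environment:
  5 × C (aromatic): 1 H each → 5
  1 × N (aromatic): no H
  Total hydrogens = 5.
Molecular formula: C5H5N

C5H5N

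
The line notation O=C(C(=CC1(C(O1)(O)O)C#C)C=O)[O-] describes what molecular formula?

Heavy atoms from the SMILES: 8 C, 6 O.
Implicit hydrogens by atom environment:
  5 × C: no H
  3 × C: 1 H each → 3
  3 × O: no H
  2 × O: 1 H each → 2
  1 × O (charge -1): no H
  Total hydrogens = 5.
Net charge -1.
Molecular formula: C8H5O6-

C8H5O6-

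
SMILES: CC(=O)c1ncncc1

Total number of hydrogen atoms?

6

Hydrogens are implicit in SMILES; fill each atom to its normal valence:
  3 × C (aromatic): 1 H each → 3
  2 × N (aromatic): no H
  1 × C: 3 H
  1 × C (aromatic): no H
  1 × C: no H
  1 × O: no H
  Total hydrogens = 6.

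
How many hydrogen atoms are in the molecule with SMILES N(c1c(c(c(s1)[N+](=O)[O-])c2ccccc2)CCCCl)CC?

17

Hydrogens are implicit in SMILES; fill each atom to its normal valence:
  5 × C (aromatic): 1 H each → 5
  5 × C (aromatic): no H
  4 × C: 2 H each → 8
  1 × C: 3 H
  1 × Cl: no H
  1 × N: 1 H
  1 × N (charge +1): no H
  1 × O: no H
  1 × O (charge -1): no H
  1 × S (aromatic): no H
  Total hydrogens = 17.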